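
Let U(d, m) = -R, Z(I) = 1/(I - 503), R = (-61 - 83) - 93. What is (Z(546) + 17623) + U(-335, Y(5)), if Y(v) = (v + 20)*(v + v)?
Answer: 767981/43 ≈ 17860.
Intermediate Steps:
Y(v) = 2*v*(20 + v) (Y(v) = (20 + v)*(2*v) = 2*v*(20 + v))
R = -237 (R = -144 - 93 = -237)
Z(I) = 1/(-503 + I)
U(d, m) = 237 (U(d, m) = -1*(-237) = 237)
(Z(546) + 17623) + U(-335, Y(5)) = (1/(-503 + 546) + 17623) + 237 = (1/43 + 17623) + 237 = 757790/43 + 237 = 767981/43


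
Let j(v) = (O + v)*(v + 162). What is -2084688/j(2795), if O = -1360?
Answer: -2084688/4243295 ≈ -0.49129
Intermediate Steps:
j(v) = (-1360 + v)*(162 + v) (j(v) = (-1360 + v)*(v + 162) = (-1360 + v)*(162 + v))
-2084688/j(2795) = -2084688/(-220320 + 2795**2 - 1198*2795) = -2084688/(-220320 + 7812025 - 3348410) = -2084688/4243295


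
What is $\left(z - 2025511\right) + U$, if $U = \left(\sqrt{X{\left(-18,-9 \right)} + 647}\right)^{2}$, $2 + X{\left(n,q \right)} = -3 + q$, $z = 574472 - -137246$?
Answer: $-1313160$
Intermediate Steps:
$z = 711718$ ($z = 574472 + 137246 = 711718$)
$X{\left(n,q \right)} = -5 + q$ ($X{\left(n,q \right)} = -2 + \left(-3 + q\right) = -5 + q$)
$U = 633$ ($U = \left(\sqrt{\left(-5 - 9\right) + 647}\right)^{2} = \left(\sqrt{-14 + 647}\right)^{2} = \left(\sqrt{633}\right)^{2} = 633$)
$\left(z - 2025511\right) + U = \left(711718 - 2025511\right) + 633 = -1313793 + 633 = -1313160$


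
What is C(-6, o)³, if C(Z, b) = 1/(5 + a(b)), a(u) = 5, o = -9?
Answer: 1/1000 ≈ 0.0010000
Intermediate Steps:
C(Z, b) = ⅒ (C(Z, b) = 1/(5 + 5) = 1/10 = ⅒)
C(-6, o)³ = (⅒)³ = 1/1000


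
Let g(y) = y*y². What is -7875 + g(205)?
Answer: 8607250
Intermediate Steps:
g(y) = y³
-7875 + g(205) = -7875 + 205³ = -7875 + 8615125 = 8607250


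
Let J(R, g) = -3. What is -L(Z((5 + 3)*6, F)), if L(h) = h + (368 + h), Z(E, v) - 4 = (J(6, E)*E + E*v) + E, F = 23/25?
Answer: -6808/25 ≈ -272.32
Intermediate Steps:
F = 23/25 (F = 23*(1/25) = 23/25 ≈ 0.92000)
Z(E, v) = 4 - 2*E + E*v (Z(E, v) = 4 + ((-3*E + E*v) + E) = 4 + (-2*E + E*v) = 4 - 2*E + E*v)
L(h) = 368 + 2*h
-L(Z((5 + 3)*6, F)) = -(368 + 2*(4 - 2*(5 + 3)*6 + ((5 + 3)*6)*(23/25))) = -(368 + 2*(4 - 16*6 + (8*6)*(23/25))) = -(368 + 2*(4 - 2*48 + 48*(23/25))) = -(368 + 2*(4 - 96 + 1104/25)) = -(368 + 2*(-1196/25)) = -(368 - 2392/25) = -1*6808/25 = -6808/25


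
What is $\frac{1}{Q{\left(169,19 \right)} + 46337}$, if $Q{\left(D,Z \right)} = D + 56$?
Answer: $\frac{1}{46562} \approx 2.1477 \cdot 10^{-5}$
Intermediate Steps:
$Q{\left(D,Z \right)} = 56 + D$
$\frac{1}{Q{\left(169,19 \right)} + 46337} = \frac{1}{\left(56 + 169\right) + 46337} = \frac{1}{225 + 46337} = \frac{1}{46562}$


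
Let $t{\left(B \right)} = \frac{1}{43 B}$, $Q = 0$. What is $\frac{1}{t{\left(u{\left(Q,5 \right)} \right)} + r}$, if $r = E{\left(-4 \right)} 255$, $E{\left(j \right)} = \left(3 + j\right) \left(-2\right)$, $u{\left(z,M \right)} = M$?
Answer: $\frac{215}{109651} \approx 0.0019608$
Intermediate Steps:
$E{\left(j \right)} = -6 - 2 j$
$t{\left(B \right)} = \frac{1}{43 B}$
$r = 510$ ($r = \left(-6 - -8\right) 255 = \left(-6 + 8\right) 255 = 2 \cdot 255 = 510$)
$\frac{1}{t{\left(u{\left(Q,5 \right)} \right)} + r} = \frac{1}{\frac{1}{43 \cdot 5} + 510} = \frac{1}{\frac{1}{43} \cdot \frac{1}{5} + 510} = \frac{1}{\frac{1}{215} + 510} = \frac{1}{\frac{109651}{215}} = \frac{215}{109651}$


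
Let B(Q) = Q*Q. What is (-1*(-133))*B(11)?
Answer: 16093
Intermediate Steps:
B(Q) = Q**2
(-1*(-133))*B(11) = -1*(-133)*11**2 = 133*121 = 16093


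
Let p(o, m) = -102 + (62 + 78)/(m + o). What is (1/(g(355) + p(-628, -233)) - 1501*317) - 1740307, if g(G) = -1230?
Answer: -363125214267/163856 ≈ -2.2161e+6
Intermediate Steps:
p(o, m) = -102 + 140/(m + o)
(1/(g(355) + p(-628, -233)) - 1501*317) - 1740307 = (1/(-1230 + 2*(70 - 51*(-233) - 51*(-628))/(-233 - 628)) - 1501*317) - 1740307 = (1/(-1230 + 2*(70 + 11883 + 32028)/(-861)) - 475817) - 1740307 = (1/(-1230 + 2*(-1/861)*43981) - 475817) - 1740307 = (1/(-1230 - 12566/123) - 475817) - 1740307 = (1/(-163856/123) - 475817) - 1740307 = (-123/163856 - 475817) - 1740307 = -77965470475/163856 - 1740307 = -363125214267/163856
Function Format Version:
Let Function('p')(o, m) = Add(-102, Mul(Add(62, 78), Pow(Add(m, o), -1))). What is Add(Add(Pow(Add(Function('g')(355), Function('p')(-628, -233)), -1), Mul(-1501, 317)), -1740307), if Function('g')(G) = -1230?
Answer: Rational(-363125214267, 163856) ≈ -2.2161e+6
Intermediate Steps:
Function('p')(o, m) = Add(-102, Mul(140, Pow(Add(m, o), -1)))
Add(Add(Pow(Add(Function('g')(355), Function('p')(-628, -233)), -1), Mul(-1501, 317)), -1740307) = Add(Add(Pow(Add(-1230, Mul(2, Pow(Add(-233, -628), -1), Add(70, Mul(-51, -233), Mul(-51, -628)))), -1), Mul(-1501, 317)), -1740307) = Add(Add(Pow(Add(-1230, Mul(2, Pow(-861, -1), Add(70, 11883, 32028))), -1), -475817), -1740307) = Add(Add(Pow(Add(-1230, Mul(2, Rational(-1, 861), 43981)), -1), -475817), -1740307) = Add(Add(Pow(Add(-1230, Rational(-12566, 123)), -1), -475817), -1740307) = Add(Add(Pow(Rational(-163856, 123), -1), -475817), -1740307) = Add(Add(Rational(-123, 163856), -475817), -1740307) = Add(Rational(-77965470475, 163856), -1740307) = Rational(-363125214267, 163856)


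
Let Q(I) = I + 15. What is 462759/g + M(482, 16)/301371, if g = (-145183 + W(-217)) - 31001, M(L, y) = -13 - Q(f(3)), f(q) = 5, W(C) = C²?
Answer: -46488800908/12968496415 ≈ -3.5847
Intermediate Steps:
Q(I) = 15 + I
M(L, y) = -33 (M(L, y) = -13 - (15 + 5) = -13 - 1*20 = -13 - 20 = -33)
g = -129095 (g = (-145183 + (-217)²) - 31001 = (-145183 + 47089) - 31001 = -98094 - 31001 = -129095)
462759/g + M(482, 16)/301371 = 462759/(-129095) - 33/301371 = 462759*(-1/129095) - 33*1/301371 = -462759/129095 - 11/100457 = -46488800908/12968496415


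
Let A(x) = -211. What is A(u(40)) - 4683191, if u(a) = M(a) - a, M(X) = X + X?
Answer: -4683402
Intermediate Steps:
M(X) = 2*X
u(a) = a (u(a) = 2*a - a = a)
A(u(40)) - 4683191 = -211 - 4683191 = -4683402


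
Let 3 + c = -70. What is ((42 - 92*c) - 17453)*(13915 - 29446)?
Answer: 166104045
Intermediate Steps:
c = -73 (c = -3 - 70 = -73)
((42 - 92*c) - 17453)*(13915 - 29446) = ((42 - 92*(-73)) - 17453)*(13915 - 29446) = ((42 + 6716) - 17453)*(-15531) = (6758 - 17453)*(-15531) = -10695*(-15531) = 166104045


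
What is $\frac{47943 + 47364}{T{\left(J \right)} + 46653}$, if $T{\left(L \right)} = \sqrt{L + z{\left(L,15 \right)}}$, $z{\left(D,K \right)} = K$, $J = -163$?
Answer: $\frac{4446357471}{2176502557} - \frac{190614 i \sqrt{37}}{2176502557} \approx 2.0429 - 0.00053272 i$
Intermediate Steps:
$T{\left(L \right)} = \sqrt{15 + L}$ ($T{\left(L \right)} = \sqrt{L + 15} = \sqrt{15 + L}$)
$\frac{47943 + 47364}{T{\left(J \right)} + 46653} = \frac{47943 + 47364}{\sqrt{15 - 163} + 46653} = \frac{95307}{\sqrt{-148} + 46653} = \frac{95307}{2 i \sqrt{37} + 46653} = \frac{95307}{46653 + 2 i \sqrt{37}}$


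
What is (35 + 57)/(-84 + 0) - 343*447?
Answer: -3219764/21 ≈ -1.5332e+5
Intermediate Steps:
(35 + 57)/(-84 + 0) - 343*447 = 92/(-84) - 153321 = 92*(-1/84) - 153321 = -23/21 - 153321 = -3219764/21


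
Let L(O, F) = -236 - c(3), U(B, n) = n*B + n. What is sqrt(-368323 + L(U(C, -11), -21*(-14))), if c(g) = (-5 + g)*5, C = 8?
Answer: I*sqrt(368549) ≈ 607.08*I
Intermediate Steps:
c(g) = -25 + 5*g
U(B, n) = n + B*n (U(B, n) = B*n + n = n + B*n)
L(O, F) = -226 (L(O, F) = -236 - (-25 + 5*3) = -236 - (-25 + 15) = -236 - 1*(-10) = -236 + 10 = -226)
sqrt(-368323 + L(U(C, -11), -21*(-14))) = sqrt(-368323 - 226) = sqrt(-368549) = I*sqrt(368549)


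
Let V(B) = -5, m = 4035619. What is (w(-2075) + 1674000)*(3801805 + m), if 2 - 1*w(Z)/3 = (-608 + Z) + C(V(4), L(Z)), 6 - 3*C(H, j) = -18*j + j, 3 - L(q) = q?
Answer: 12906066361552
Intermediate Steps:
L(q) = 3 - q
C(H, j) = 2 + 17*j/3 (C(H, j) = 2 - (-18*j + j)/3 = 2 - (-17)*j/3 = 2 + 17*j/3)
w(Z) = 1773 + 14*Z (w(Z) = 6 - 3*((-608 + Z) + (2 + 17*(3 - Z)/3)) = 6 - 3*((-608 + Z) + (2 + (17 - 17*Z/3))) = 6 - 3*((-608 + Z) + (19 - 17*Z/3)) = 6 - 3*(-589 - 14*Z/3) = 6 + (1767 + 14*Z) = 1773 + 14*Z)
(w(-2075) + 1674000)*(3801805 + m) = ((1773 + 14*(-2075)) + 1674000)*(3801805 + 4035619) = ((1773 - 29050) + 1674000)*7837424 = (-27277 + 1674000)*7837424 = 1646723*7837424 = 12906066361552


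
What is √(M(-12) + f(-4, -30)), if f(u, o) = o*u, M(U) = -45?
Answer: 5*√3 ≈ 8.6602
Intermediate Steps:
√(M(-12) + f(-4, -30)) = √(-45 - 30*(-4)) = √(-45 + 120) = √75 = 5*√3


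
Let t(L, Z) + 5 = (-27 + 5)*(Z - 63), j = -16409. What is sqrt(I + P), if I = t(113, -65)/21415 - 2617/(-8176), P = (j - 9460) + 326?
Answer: I*sqrt(48939797688133037385)/43772260 ≈ 159.82*I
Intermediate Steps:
P = -25543 (P = (-16409 - 9460) + 326 = -25869 + 326 = -25543)
t(L, Z) = 1381 - 22*Z (t(L, Z) = -5 + (-27 + 5)*(Z - 63) = -5 - 22*(-63 + Z) = -5 + (1386 - 22*Z) = 1381 - 22*Z)
I = 79025791/175089040 (I = (1381 - 22*(-65))/21415 - 2617/(-8176) = (1381 + 1430)*(1/21415) - 2617*(-1/8176) = 2811*(1/21415) + 2617/8176 = 2811/21415 + 2617/8176 = 79025791/175089040 ≈ 0.45135)
sqrt(I + P) = sqrt(79025791/175089040 - 25543) = sqrt(-4472220322929/175089040) = I*sqrt(48939797688133037385)/43772260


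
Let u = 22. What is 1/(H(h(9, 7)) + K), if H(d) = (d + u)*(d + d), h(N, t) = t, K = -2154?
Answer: -1/1748 ≈ -0.00057208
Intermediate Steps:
H(d) = 2*d*(22 + d) (H(d) = (d + 22)*(d + d) = (22 + d)*(2*d) = 2*d*(22 + d))
1/(H(h(9, 7)) + K) = 1/(2*7*(22 + 7) - 2154) = 1/(2*7*29 - 2154) = 1/(406 - 2154) = 1/(-1748) = -1/1748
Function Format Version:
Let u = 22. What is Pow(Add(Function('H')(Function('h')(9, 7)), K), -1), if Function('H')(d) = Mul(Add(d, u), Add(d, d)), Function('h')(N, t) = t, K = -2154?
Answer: Rational(-1, 1748) ≈ -0.00057208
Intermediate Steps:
Function('H')(d) = Mul(2, d, Add(22, d)) (Function('H')(d) = Mul(Add(d, 22), Add(d, d)) = Mul(Add(22, d), Mul(2, d)) = Mul(2, d, Add(22, d)))
Pow(Add(Function('H')(Function('h')(9, 7)), K), -1) = Pow(Add(Mul(2, 7, Add(22, 7)), -2154), -1) = Pow(Add(Mul(2, 7, 29), -2154), -1) = Pow(Add(406, -2154), -1) = Pow(-1748, -1) = Rational(-1, 1748)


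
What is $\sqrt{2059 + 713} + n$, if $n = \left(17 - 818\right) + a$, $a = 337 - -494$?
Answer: $30 + 6 \sqrt{77} \approx 82.65$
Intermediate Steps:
$a = 831$ ($a = 337 + 494 = 831$)
$n = 30$ ($n = \left(17 - 818\right) + 831 = -801 + 831 = 30$)
$\sqrt{2059 + 713} + n = \sqrt{2059 + 713} + 30 = \sqrt{2772} + 30 = 6 \sqrt{77} + 30 = 30 + 6 \sqrt{77}$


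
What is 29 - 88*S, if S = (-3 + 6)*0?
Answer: 29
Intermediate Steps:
S = 0 (S = 3*0 = 0)
29 - 88*S = 29 - 88*0 = 29 + 0 = 29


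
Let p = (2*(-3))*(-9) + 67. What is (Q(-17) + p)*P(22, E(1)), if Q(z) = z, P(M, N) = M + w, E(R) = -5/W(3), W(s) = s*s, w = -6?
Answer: 1664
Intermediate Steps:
W(s) = s²
E(R) = -5/9 (E(R) = -5/(3²) = -5/9)
P(M, N) = -6 + M (P(M, N) = M - 6 = -6 + M)
p = 121 (p = -6*(-9) + 67 = 54 + 67 = 121)
(Q(-17) + p)*P(22, E(1)) = (-17 + 121)*(-6 + 22) = 104*16 = 1664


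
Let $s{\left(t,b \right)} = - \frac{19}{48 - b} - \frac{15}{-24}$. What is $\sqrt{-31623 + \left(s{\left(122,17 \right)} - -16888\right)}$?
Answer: $\frac{i \sqrt{226565174}}{124} \approx 121.39 i$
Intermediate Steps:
$s{\left(t,b \right)} = \frac{5}{8} - \frac{19}{48 - b}$ ($s{\left(t,b \right)} = - \frac{19}{48 - b} - - \frac{5}{8} = - \frac{19}{48 - b} + \frac{5}{8} = \frac{5}{8} - \frac{19}{48 - b}$)
$\sqrt{-31623 + \left(s{\left(122,17 \right)} - -16888\right)} = \sqrt{-31623 + \left(\frac{-88 + 5 \cdot 17}{8 \left(-48 + 17\right)} - -16888\right)} = \sqrt{-31623 + \left(\frac{-88 + 85}{8 \left(-31\right)} + 16888\right)} = \sqrt{-31623 + \left(\frac{1}{8} \left(- \frac{1}{31}\right) \left(-3\right) + 16888\right)} = \sqrt{-31623 + \left(\frac{3}{248} + 16888\right)} = \sqrt{-31623 + \frac{4188227}{248}} = \sqrt{- \frac{3654277}{248}} = \frac{i \sqrt{226565174}}{124}$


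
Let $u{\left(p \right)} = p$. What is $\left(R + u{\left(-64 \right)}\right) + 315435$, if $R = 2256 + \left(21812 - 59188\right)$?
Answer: $280251$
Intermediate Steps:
$R = -35120$ ($R = 2256 + \left(21812 - 59188\right) = 2256 - 37376 = -35120$)
$\left(R + u{\left(-64 \right)}\right) + 315435 = \left(-35120 - 64\right) + 315435 = -35184 + 315435 = 280251$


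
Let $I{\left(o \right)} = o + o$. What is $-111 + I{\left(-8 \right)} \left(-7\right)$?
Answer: $1$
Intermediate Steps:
$I{\left(o \right)} = 2 o$
$-111 + I{\left(-8 \right)} \left(-7\right) = -111 + 2 \left(-8\right) \left(-7\right) = -111 - -112 = -111 + 112 = 1$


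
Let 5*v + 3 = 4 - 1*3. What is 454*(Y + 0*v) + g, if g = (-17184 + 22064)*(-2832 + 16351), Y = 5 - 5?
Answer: 65972720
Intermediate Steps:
Y = 0
v = -⅖ (v = -⅗ + (4 - 1*3)/5 = -⅗ + (4 - 3)/5 = -⅗ + (⅕)*1 = -⅗ + ⅕ = -⅖ ≈ -0.40000)
g = 65972720 (g = 4880*13519 = 65972720)
454*(Y + 0*v) + g = 454*(0 + 0*(-⅖)) + 65972720 = 454*(0 + 0) + 65972720 = 454*0 + 65972720 = 0 + 65972720 = 65972720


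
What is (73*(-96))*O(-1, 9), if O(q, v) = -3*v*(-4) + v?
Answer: -819936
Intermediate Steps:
O(q, v) = 13*v (O(q, v) = -(-12)*v + v = 12*v + v = 13*v)
(73*(-96))*O(-1, 9) = (73*(-96))*(13*9) = -7008*117 = -819936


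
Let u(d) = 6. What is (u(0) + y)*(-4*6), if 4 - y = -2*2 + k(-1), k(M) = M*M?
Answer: -312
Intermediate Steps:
k(M) = M**2
y = 7 (y = 4 - (-2*2 + (-1)**2) = 4 - (-4 + 1) = 4 - 1*(-3) = 4 + 3 = 7)
(u(0) + y)*(-4*6) = (6 + 7)*(-4*6) = 13*(-24) = -312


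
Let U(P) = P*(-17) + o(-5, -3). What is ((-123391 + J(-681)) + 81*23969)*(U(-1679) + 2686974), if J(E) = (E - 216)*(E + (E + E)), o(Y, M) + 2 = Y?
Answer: 9913428176190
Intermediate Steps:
o(Y, M) = -2 + Y
U(P) = -7 - 17*P (U(P) = P*(-17) + (-2 - 5) = -17*P - 7 = -7 - 17*P)
J(E) = 3*E*(-216 + E) (J(E) = (-216 + E)*(E + 2*E) = (-216 + E)*(3*E) = 3*E*(-216 + E))
((-123391 + J(-681)) + 81*23969)*(U(-1679) + 2686974) = ((-123391 + 3*(-681)*(-216 - 681)) + 81*23969)*((-7 - 17*(-1679)) + 2686974) = ((-123391 + 3*(-681)*(-897)) + 1941489)*((-7 + 28543) + 2686974) = ((-123391 + 1832571) + 1941489)*(28536 + 2686974) = (1709180 + 1941489)*2715510 = 3650669*2715510 = 9913428176190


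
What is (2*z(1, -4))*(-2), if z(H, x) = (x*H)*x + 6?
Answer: -88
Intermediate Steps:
z(H, x) = 6 + H*x**2 (z(H, x) = (H*x)*x + 6 = H*x**2 + 6 = 6 + H*x**2)
(2*z(1, -4))*(-2) = (2*(6 + 1*(-4)**2))*(-2) = (2*(6 + 1*16))*(-2) = (2*(6 + 16))*(-2) = (2*22)*(-2) = 44*(-2) = -88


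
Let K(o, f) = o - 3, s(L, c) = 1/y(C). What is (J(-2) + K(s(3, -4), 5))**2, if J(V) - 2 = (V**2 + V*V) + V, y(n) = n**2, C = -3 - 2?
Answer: 15876/625 ≈ 25.402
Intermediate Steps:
C = -5
s(L, c) = 1/25 (s(L, c) = 1/((-5)**2) = 1/25)
K(o, f) = -3 + o
J(V) = 2 + V + 2*V**2 (J(V) = 2 + ((V**2 + V*V) + V) = 2 + ((V**2 + V**2) + V) = 2 + (2*V**2 + V) = 2 + (V + 2*V**2) = 2 + V + 2*V**2)
(J(-2) + K(s(3, -4), 5))**2 = ((2 - 2 + 2*(-2)**2) + (-3 + 1/25))**2 = ((2 - 2 + 2*4) - 74/25)**2 = ((2 - 2 + 8) - 74/25)**2 = (8 - 74/25)**2 = (126/25)**2 = 15876/625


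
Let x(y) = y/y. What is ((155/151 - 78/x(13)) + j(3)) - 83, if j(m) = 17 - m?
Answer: -22042/151 ≈ -145.97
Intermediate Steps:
x(y) = 1
((155/151 - 78/x(13)) + j(3)) - 83 = ((155/151 - 78/1) + (17 - 1*3)) - 83 = ((155*(1/151) - 78*1) + (17 - 3)) - 83 = ((155/151 - 78) + 14) - 83 = (-11623/151 + 14) - 83 = -9509/151 - 83 = -22042/151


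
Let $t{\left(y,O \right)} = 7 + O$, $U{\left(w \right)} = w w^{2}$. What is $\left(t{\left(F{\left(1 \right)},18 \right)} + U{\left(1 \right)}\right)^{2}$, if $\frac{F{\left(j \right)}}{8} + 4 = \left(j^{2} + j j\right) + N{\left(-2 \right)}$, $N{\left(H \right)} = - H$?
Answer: $676$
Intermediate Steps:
$F{\left(j \right)} = -16 + 16 j^{2}$ ($F{\left(j \right)} = -32 + 8 \left(\left(j^{2} + j j\right) - -2\right) = -32 + 8 \left(\left(j^{2} + j^{2}\right) + 2\right) = -32 + 8 \left(2 j^{2} + 2\right) = -32 + 8 \left(2 + 2 j^{2}\right) = -32 + \left(16 + 16 j^{2}\right) = -16 + 16 j^{2}$)
$U{\left(w \right)} = w^{3}$
$\left(t{\left(F{\left(1 \right)},18 \right)} + U{\left(1 \right)}\right)^{2} = \left(\left(7 + 18\right) + 1^{3}\right)^{2} = \left(25 + 1\right)^{2} = 26^{2} = 676$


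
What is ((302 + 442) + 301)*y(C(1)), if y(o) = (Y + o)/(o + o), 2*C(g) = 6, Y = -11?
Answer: -4180/3 ≈ -1393.3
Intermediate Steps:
C(g) = 3 (C(g) = (½)*6 = 3)
y(o) = (-11 + o)/(2*o) (y(o) = (-11 + o)/(o + o) = (-11 + o)/((2*o)) = (-11 + o)*(1/(2*o)) = (-11 + o)/(2*o))
((302 + 442) + 301)*y(C(1)) = ((302 + 442) + 301)*((½)*(-11 + 3)/3) = (744 + 301)*((½)*(⅓)*(-8)) = 1045*(-4/3) = -4180/3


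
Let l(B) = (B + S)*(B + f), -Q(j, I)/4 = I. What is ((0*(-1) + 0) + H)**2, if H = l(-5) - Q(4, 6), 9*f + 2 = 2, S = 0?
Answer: 2401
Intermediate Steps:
f = 0 (f = -2/9 + (1/9)*2 = -2/9 + 2/9 = 0)
Q(j, I) = -4*I
l(B) = B**2 (l(B) = (B + 0)*(B + 0) = B*B = B**2)
H = 49 (H = (-5)**2 - (-4)*6 = 25 - 1*(-24) = 25 + 24 = 49)
((0*(-1) + 0) + H)**2 = ((0*(-1) + 0) + 49)**2 = ((0 + 0) + 49)**2 = (0 + 49)**2 = 49**2 = 2401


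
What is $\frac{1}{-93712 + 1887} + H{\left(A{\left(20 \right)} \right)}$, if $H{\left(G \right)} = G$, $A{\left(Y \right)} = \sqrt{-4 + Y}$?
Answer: $\frac{367299}{91825} \approx 4.0$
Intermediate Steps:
$\frac{1}{-93712 + 1887} + H{\left(A{\left(20 \right)} \right)} = \frac{1}{-93712 + 1887} + \sqrt{-4 + 20} = \frac{1}{-91825} + \sqrt{16} = - \frac{1}{91825} + 4 = \frac{367299}{91825}$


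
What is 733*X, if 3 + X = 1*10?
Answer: 5131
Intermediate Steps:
X = 7 (X = -3 + 1*10 = -3 + 10 = 7)
733*X = 733*7 = 5131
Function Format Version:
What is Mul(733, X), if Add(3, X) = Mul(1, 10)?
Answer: 5131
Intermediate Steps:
X = 7 (X = Add(-3, Mul(1, 10)) = Add(-3, 10) = 7)
Mul(733, X) = Mul(733, 7) = 5131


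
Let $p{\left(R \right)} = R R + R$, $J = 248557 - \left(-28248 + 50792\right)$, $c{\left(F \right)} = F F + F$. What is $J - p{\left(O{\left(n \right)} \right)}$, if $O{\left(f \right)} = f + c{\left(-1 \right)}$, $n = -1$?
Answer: $226013$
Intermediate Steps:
$c{\left(F \right)} = F + F^{2}$ ($c{\left(F \right)} = F^{2} + F = F + F^{2}$)
$O{\left(f \right)} = f$ ($O{\left(f \right)} = f - \left(1 - 1\right) = f - 0 = f + 0 = f$)
$J = 226013$ ($J = 248557 - 22544 = 226013$)
$p{\left(R \right)} = R + R^{2}$ ($p{\left(R \right)} = R^{2} + R = R + R^{2}$)
$J - p{\left(O{\left(n \right)} \right)} = 226013 - - (1 - 1) = 226013 - \left(-1\right) 0 = 226013 - 0 = 226013 + 0 = 226013$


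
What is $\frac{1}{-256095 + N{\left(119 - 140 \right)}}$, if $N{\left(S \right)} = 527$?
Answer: $- \frac{1}{255568} \approx -3.9128 \cdot 10^{-6}$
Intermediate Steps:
$\frac{1}{-256095 + N{\left(119 - 140 \right)}} = \frac{1}{-256095 + 527} = \frac{1}{-255568} = - \frac{1}{255568}$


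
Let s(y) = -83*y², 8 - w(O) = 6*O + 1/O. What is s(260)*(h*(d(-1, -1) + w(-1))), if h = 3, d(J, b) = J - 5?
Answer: -151491600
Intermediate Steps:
d(J, b) = -5 + J
w(O) = 8 - 1/O - 6*O (w(O) = 8 - (6*O + 1/O) = 8 - (1/O + 6*O) = 8 + (-1/O - 6*O) = 8 - 1/O - 6*O)
s(260)*(h*(d(-1, -1) + w(-1))) = (-83*260²)*(3*((-5 - 1) + (8 - 1/(-1) - 6*(-1)))) = (-83*67600)*(3*(-6 + (8 - 1*(-1) + 6))) = -16832400*(-6 + (8 + 1 + 6)) = -16832400*(-6 + 15) = -16832400*9 = -5610800*27 = -151491600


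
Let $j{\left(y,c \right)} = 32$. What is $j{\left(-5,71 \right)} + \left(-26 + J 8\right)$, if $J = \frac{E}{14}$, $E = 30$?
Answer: $\frac{162}{7} \approx 23.143$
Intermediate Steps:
$J = \frac{15}{7}$ ($J = \frac{30}{14} = 30 \cdot \frac{1}{14} = \frac{15}{7} \approx 2.1429$)
$j{\left(-5,71 \right)} + \left(-26 + J 8\right) = 32 + \left(-26 + \frac{15}{7} \cdot 8\right) = 32 + \left(-26 + \frac{120}{7}\right) = 32 - \frac{62}{7} = \frac{162}{7}$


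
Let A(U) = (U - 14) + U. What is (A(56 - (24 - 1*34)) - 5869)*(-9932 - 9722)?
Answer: 113030154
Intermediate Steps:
A(U) = -14 + 2*U (A(U) = (-14 + U) + U = -14 + 2*U)
(A(56 - (24 - 1*34)) - 5869)*(-9932 - 9722) = ((-14 + 2*(56 - (24 - 1*34))) - 5869)*(-9932 - 9722) = ((-14 + 2*(56 - (24 - 34))) - 5869)*(-19654) = ((-14 + 2*(56 - 1*(-10))) - 5869)*(-19654) = ((-14 + 2*(56 + 10)) - 5869)*(-19654) = ((-14 + 2*66) - 5869)*(-19654) = ((-14 + 132) - 5869)*(-19654) = (118 - 5869)*(-19654) = -5751*(-19654) = 113030154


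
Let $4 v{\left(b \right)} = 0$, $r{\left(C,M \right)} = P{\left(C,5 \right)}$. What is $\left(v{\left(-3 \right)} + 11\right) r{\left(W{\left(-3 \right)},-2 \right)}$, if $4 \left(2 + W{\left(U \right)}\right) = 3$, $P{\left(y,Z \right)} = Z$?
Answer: $55$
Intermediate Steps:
$W{\left(U \right)} = - \frac{5}{4}$ ($W{\left(U \right)} = -2 + \frac{1}{4} \cdot 3 = -2 + \frac{3}{4} = - \frac{5}{4}$)
$r{\left(C,M \right)} = 5$
$v{\left(b \right)} = 0$ ($v{\left(b \right)} = \frac{1}{4} \cdot 0 = 0$)
$\left(v{\left(-3 \right)} + 11\right) r{\left(W{\left(-3 \right)},-2 \right)} = \left(0 + 11\right) 5 = 11 \cdot 5 = 55$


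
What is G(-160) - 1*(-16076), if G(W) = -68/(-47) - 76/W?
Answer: 30226493/1880 ≈ 16078.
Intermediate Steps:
G(W) = 68/47 - 76/W (G(W) = -68*(-1/47) - 76/W = 68/47 - 76/W)
G(-160) - 1*(-16076) = (68/47 - 76/(-160)) - 1*(-16076) = (68/47 - 76*(-1/160)) + 16076 = (68/47 + 19/40) + 16076 = 3613/1880 + 16076 = 30226493/1880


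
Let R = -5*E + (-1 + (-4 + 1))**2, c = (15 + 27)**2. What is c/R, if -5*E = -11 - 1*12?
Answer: -252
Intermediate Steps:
c = 1764 (c = 42**2 = 1764)
E = 23/5 (E = -(-11 - 1*12)/5 = -(-11 - 12)/5 = -1/5*(-23) = 23/5 ≈ 4.6000)
R = -7 (R = -5*23/5 + (-1 + (-4 + 1))**2 = -23 + (-1 - 3)**2 = -23 + (-4)**2 = -23 + 16 = -7)
c/R = 1764/(-7) = 1764*(-1/7) = -252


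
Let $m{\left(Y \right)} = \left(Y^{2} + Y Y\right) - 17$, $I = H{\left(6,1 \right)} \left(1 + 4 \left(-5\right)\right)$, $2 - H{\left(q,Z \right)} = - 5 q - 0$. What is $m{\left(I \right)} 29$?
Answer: $21440019$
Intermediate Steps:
$H{\left(q,Z \right)} = 2 + 5 q$ ($H{\left(q,Z \right)} = 2 - \left(- 5 q - 0\right) = 2 - \left(- 5 q + 0\right) = 2 - - 5 q = 2 + 5 q$)
$I = -608$ ($I = \left(2 + 5 \cdot 6\right) \left(1 + 4 \left(-5\right)\right) = \left(2 + 30\right) \left(1 - 20\right) = 32 \left(-19\right) = -608$)
$m{\left(Y \right)} = -17 + 2 Y^{2}$ ($m{\left(Y \right)} = \left(Y^{2} + Y^{2}\right) - 17 = 2 Y^{2} - 17 = -17 + 2 Y^{2}$)
$m{\left(I \right)} 29 = \left(-17 + 2 \left(-608\right)^{2}\right) 29 = \left(-17 + 2 \cdot 369664\right) 29 = \left(-17 + 739328\right) 29 = 739311 \cdot 29 = 21440019$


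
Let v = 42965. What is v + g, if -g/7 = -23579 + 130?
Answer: 207108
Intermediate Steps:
g = 164143 (g = -7*(-23579 + 130) = -7*(-23449) = 164143)
v + g = 42965 + 164143 = 207108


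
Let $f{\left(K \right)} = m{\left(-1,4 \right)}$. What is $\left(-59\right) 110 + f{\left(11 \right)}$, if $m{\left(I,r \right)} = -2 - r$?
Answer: $-6496$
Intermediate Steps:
$f{\left(K \right)} = -6$ ($f{\left(K \right)} = -2 - 4 = -6$)
$\left(-59\right) 110 + f{\left(11 \right)} = \left(-59\right) 110 - 6 = -6490 - 6 = -6496$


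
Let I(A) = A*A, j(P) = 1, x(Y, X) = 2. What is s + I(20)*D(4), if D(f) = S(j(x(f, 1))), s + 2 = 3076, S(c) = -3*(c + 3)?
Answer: -1726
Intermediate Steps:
S(c) = -9 - 3*c (S(c) = -3*(3 + c) = -9 - 3*c)
I(A) = A²
s = 3074 (s = -2 + 3076 = 3074)
D(f) = -12 (D(f) = -9 - 3*1 = -9 - 3 = -12)
s + I(20)*D(4) = 3074 + 20²*(-12) = 3074 + 400*(-12) = 3074 - 4800 = -1726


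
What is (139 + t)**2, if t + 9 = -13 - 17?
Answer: 10000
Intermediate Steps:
t = -39 (t = -9 + (-13 - 17) = -9 - 30 = -39)
(139 + t)**2 = (139 - 39)**2 = 100**2 = 10000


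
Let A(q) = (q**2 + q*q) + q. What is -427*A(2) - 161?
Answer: -4431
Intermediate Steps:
A(q) = q + 2*q**2 (A(q) = (q**2 + q**2) + q = 2*q**2 + q = q + 2*q**2)
-427*A(2) - 161 = -854*(1 + 2*2) - 161 = -854*(1 + 4) - 161 = -854*5 - 161 = -427*10 - 161 = -4270 - 161 = -4431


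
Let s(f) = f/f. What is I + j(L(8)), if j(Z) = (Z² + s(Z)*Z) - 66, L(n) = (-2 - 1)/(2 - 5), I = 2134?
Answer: 2070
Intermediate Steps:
s(f) = 1
L(n) = 1 (L(n) = -3/(-3) = -3*(-⅓) = 1)
j(Z) = -66 + Z + Z² (j(Z) = (Z² + 1*Z) - 66 = (Z² + Z) - 66 = (Z + Z²) - 66 = -66 + Z + Z²)
I + j(L(8)) = 2134 + (-66 + 1 + 1²) = 2134 + (-66 + 1 + 1) = 2134 - 64 = 2070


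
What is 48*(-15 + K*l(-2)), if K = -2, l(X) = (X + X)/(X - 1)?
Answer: -848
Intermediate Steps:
l(X) = 2*X/(-1 + X) (l(X) = (2*X)/(-1 + X) = 2*X/(-1 + X))
48*(-15 + K*l(-2)) = 48*(-15 - 4*(-2)/(-1 - 2)) = 48*(-15 - 4*(-2)/(-3)) = 48*(-15 - 4*(-2)*(-1)/3) = 48*(-15 - 2*4/3) = 48*(-15 - 8/3) = 48*(-53/3) = -848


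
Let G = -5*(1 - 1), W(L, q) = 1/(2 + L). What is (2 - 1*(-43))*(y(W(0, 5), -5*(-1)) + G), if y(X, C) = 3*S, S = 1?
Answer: 135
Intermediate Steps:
y(X, C) = 3 (y(X, C) = 3*1 = 3)
G = 0 (G = -5*0 = 0)
(2 - 1*(-43))*(y(W(0, 5), -5*(-1)) + G) = (2 - 1*(-43))*(3 + 0) = (2 + 43)*3 = 45*3 = 135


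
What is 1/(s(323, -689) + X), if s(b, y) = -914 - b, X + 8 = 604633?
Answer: 1/603388 ≈ 1.6573e-6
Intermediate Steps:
X = 604625 (X = -8 + 604633 = 604625)
1/(s(323, -689) + X) = 1/((-914 - 1*323) + 604625) = 1/((-914 - 323) + 604625) = 1/(-1237 + 604625) = 1/603388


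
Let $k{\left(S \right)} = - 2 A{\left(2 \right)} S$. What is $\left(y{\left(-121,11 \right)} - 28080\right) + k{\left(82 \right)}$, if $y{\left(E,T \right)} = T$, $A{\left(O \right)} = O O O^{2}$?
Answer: $-30693$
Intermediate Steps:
$A{\left(O \right)} = O^{4}$ ($A{\left(O \right)} = O^{2} O^{2} = O^{4}$)
$k{\left(S \right)} = - 32 S$ ($k{\left(S \right)} = - 2 \cdot 2^{4} S = \left(-2\right) 16 S = - 32 S$)
$\left(y{\left(-121,11 \right)} - 28080\right) + k{\left(82 \right)} = \left(11 - 28080\right) - 2624 = -28069 - 2624 = -30693$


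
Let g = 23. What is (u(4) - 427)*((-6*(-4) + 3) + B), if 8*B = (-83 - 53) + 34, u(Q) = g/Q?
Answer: -96045/16 ≈ -6002.8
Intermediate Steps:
u(Q) = 23/Q
B = -51/4 (B = ((-83 - 53) + 34)/8 = (-136 + 34)/8 = (⅛)*(-102) = -51/4 ≈ -12.750)
(u(4) - 427)*((-6*(-4) + 3) + B) = (23/4 - 427)*((-6*(-4) + 3) - 51/4) = (23*(¼) - 427)*((24 + 3) - 51/4) = (23/4 - 427)*(27 - 51/4) = -1685/4*57/4 = -96045/16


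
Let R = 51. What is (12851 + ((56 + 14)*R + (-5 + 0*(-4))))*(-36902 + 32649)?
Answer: -69817248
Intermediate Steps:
(12851 + ((56 + 14)*R + (-5 + 0*(-4))))*(-36902 + 32649) = (12851 + ((56 + 14)*51 + (-5 + 0*(-4))))*(-36902 + 32649) = (12851 + (70*51 + (-5 + 0)))*(-4253) = (12851 + (3570 - 5))*(-4253) = (12851 + 3565)*(-4253) = 16416*(-4253) = -69817248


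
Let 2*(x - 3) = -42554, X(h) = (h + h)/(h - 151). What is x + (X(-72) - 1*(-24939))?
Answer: 817439/223 ≈ 3665.6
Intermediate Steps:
X(h) = 2*h/(-151 + h) (X(h) = (2*h)/(-151 + h) = 2*h/(-151 + h))
x = -21274 (x = 3 + (1/2)*(-42554) = 3 - 21277 = -21274)
x + (X(-72) - 1*(-24939)) = -21274 + (2*(-72)/(-151 - 72) - 1*(-24939)) = -21274 + (2*(-72)/(-223) + 24939) = -21274 + (2*(-72)*(-1/223) + 24939) = -21274 + (144/223 + 24939) = -21274 + 5561541/223 = 817439/223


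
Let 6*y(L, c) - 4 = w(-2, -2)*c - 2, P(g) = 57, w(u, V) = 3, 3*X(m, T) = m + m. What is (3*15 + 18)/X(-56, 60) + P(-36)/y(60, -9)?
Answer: -6147/400 ≈ -15.367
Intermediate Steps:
X(m, T) = 2*m/3 (X(m, T) = (m + m)/3 = (2*m)/3 = 2*m/3)
y(L, c) = ⅓ + c/2 (y(L, c) = ⅔ + (3*c - 2)/6 = ⅔ + (-2 + 3*c)/6 = ⅔ + (-⅓ + c/2) = ⅓ + c/2)
(3*15 + 18)/X(-56, 60) + P(-36)/y(60, -9) = (3*15 + 18)/(((⅔)*(-56))) + 57/(⅓ + (½)*(-9)) = (45 + 18)/(-112/3) + 57/(⅓ - 9/2) = 63*(-3/112) + 57/(-25/6) = -27/16 + 57*(-6/25) = -27/16 - 342/25 = -6147/400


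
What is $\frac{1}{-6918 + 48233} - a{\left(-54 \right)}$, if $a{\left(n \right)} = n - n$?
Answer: $\frac{1}{41315} \approx 2.4204 \cdot 10^{-5}$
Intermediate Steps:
$a{\left(n \right)} = 0$
$\frac{1}{-6918 + 48233} - a{\left(-54 \right)} = \frac{1}{-6918 + 48233} - 0 = \frac{1}{41315} + 0 = \frac{1}{41315}$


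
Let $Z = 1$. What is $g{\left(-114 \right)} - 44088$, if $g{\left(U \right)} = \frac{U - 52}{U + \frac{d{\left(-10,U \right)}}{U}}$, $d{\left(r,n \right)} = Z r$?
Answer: $- \frac{286253922}{6493} \approx -44087.0$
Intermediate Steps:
$d{\left(r,n \right)} = r$ ($d{\left(r,n \right)} = 1 r = r$)
$g{\left(U \right)} = \frac{-52 + U}{U - \frac{10}{U}}$ ($g{\left(U \right)} = \frac{U - 52}{U - \frac{10}{U}} = \frac{-52 + U}{U - \frac{10}{U}}$)
$g{\left(-114 \right)} - 44088 = - \frac{114 \left(-52 - 114\right)}{-10 + \left(-114\right)^{2}} - 44088 = \left(-114\right) \frac{1}{-10 + 12996} \left(-166\right) - 44088 = \left(-114\right) \frac{1}{12986} \left(-166\right) - 44088 = \frac{9462}{6493} - 44088 = - \frac{286253922}{6493}$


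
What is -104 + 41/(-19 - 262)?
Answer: -29265/281 ≈ -104.15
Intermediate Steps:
-104 + 41/(-19 - 262) = -104 + 41/(-281) = -104 + 41*(-1/281) = -104 - 41/281 = -29265/281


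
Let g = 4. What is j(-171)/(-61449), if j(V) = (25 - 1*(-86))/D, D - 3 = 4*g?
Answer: -37/389177 ≈ -9.5072e-5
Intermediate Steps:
D = 19 (D = 3 + 4*4 = 3 + 16 = 19)
j(V) = 111/19 (j(V) = (25 - 1*(-86))/19 = (25 + 86)*(1/19) = 111*(1/19) = 111/19)
j(-171)/(-61449) = (111/19)/(-61449) = (111/19)*(-1/61449) = -37/389177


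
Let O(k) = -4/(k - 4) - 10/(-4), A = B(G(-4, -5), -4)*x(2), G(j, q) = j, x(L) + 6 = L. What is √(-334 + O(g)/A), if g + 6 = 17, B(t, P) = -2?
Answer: I*√261667/28 ≈ 18.269*I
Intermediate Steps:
x(L) = -6 + L
g = 11 (g = -6 + 17 = 11)
A = 8 (A = -2*(-6 + 2) = -2*(-4) = 8)
O(k) = 5/2 - 4/(-4 + k) (O(k) = -4/(-4 + k) - 10*(-¼) = -4/(-4 + k) + 5/2 = 5/2 - 4/(-4 + k))
√(-334 + O(g)/A) = √(-334 + ((-28 + 5*11)/(2*(-4 + 11)))/8) = √(-334 + ((½)*(-28 + 55)/7)*(⅛)) = √(-334 + ((½)*(⅐)*27)*(⅛)) = √(-334 + (27/14)*(⅛)) = √(-334 + 27/112) = √(-37381/112) = I*√261667/28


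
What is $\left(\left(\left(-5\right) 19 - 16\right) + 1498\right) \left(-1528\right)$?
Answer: $-2119336$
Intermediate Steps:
$\left(\left(\left(-5\right) 19 - 16\right) + 1498\right) \left(-1528\right) = \left(\left(-95 - 16\right) + 1498\right) \left(-1528\right) = \left(-111 + 1498\right) \left(-1528\right) = 1387 \left(-1528\right) = -2119336$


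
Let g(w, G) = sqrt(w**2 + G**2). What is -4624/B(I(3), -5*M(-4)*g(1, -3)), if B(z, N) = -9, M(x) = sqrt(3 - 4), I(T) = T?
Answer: 4624/9 ≈ 513.78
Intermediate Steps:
g(w, G) = sqrt(G**2 + w**2)
M(x) = I (M(x) = sqrt(-1) = I)
-4624/B(I(3), -5*M(-4)*g(1, -3)) = -4624/(-9) = -4624*(-1/9) = 4624/9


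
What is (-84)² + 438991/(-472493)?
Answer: 476210231/67499 ≈ 7055.1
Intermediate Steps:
(-84)² + 438991/(-472493) = 7056 + 438991*(-1/472493) = 7056 - 62713/67499 = 476210231/67499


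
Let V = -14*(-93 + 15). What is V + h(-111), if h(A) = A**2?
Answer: 13413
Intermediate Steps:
V = 1092 (V = -14*(-78) = 1092)
V + h(-111) = 1092 + (-111)**2 = 1092 + 12321 = 13413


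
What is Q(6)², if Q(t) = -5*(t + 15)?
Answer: 11025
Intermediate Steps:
Q(t) = -75 - 5*t (Q(t) = -5*(15 + t) = -75 - 5*t)
Q(6)² = (-75 - 5*6)² = (-75 - 30)² = (-105)² = 11025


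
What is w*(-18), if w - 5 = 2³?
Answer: -234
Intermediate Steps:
w = 13 (w = 5 + 2³ = 5 + 8 = 13)
w*(-18) = 13*(-18) = -234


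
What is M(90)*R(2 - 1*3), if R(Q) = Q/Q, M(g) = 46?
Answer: 46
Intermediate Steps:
R(Q) = 1
M(90)*R(2 - 1*3) = 46*1 = 46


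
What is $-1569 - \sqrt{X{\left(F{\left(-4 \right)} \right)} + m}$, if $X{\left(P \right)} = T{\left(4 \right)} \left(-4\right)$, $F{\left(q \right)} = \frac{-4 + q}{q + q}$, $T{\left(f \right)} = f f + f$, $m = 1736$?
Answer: $-1569 - 6 \sqrt{46} \approx -1609.7$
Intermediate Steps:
$T{\left(f \right)} = f + f^{2}$ ($T{\left(f \right)} = f^{2} + f = f + f^{2}$)
$F{\left(q \right)} = \frac{-4 + q}{2 q}$
$X{\left(P \right)} = -80$ ($X{\left(P \right)} = 4 \left(1 + 4\right) \left(-4\right) = 4 \cdot 5 \left(-4\right) = 20 \left(-4\right) = -80$)
$-1569 - \sqrt{X{\left(F{\left(-4 \right)} \right)} + m} = -1569 - \sqrt{-80 + 1736} = -1569 - \sqrt{1656} = -1569 - 6 \sqrt{46}$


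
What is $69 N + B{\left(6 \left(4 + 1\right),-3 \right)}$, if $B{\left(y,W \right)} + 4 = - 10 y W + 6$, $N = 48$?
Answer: $4214$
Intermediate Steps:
$B{\left(y,W \right)} = 2 - 10 W y$ ($B{\left(y,W \right)} = -4 + \left(- 10 y W + 6\right) = -4 - \left(-6 + 10 W y\right) = 2 - 10 W y$)
$69 N + B{\left(6 \left(4 + 1\right),-3 \right)} = 69 \cdot 48 - \left(-2 - 30 \cdot 6 \left(4 + 1\right)\right) = 3312 - \left(-2 - 30 \cdot 6 \cdot 5\right) = 3312 - \left(-2 - 900\right) = 3312 + \left(2 + 900\right) = 3312 + 902 = 4214$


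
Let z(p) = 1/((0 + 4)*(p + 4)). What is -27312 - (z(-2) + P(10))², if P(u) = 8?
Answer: -1752193/64 ≈ -27378.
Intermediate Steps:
z(p) = 1/(16 + 4*p) (z(p) = 1/(4*(4 + p)) = 1/(16 + 4*p))
-27312 - (z(-2) + P(10))² = -27312 - (1/(4*(4 - 2)) + 8)² = -27312 - ((¼)/2 + 8)² = -27312 - ((¼)*(½) + 8)² = -27312 - (⅛ + 8)² = -27312 - (65/8)² = -27312 - 1*4225/64 = -27312 - 4225/64 = -1752193/64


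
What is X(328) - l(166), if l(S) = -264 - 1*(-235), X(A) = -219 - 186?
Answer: -376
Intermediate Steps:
X(A) = -405
l(S) = -29 (l(S) = -264 + 235 = -29)
X(328) - l(166) = -405 - 1*(-29) = -405 + 29 = -376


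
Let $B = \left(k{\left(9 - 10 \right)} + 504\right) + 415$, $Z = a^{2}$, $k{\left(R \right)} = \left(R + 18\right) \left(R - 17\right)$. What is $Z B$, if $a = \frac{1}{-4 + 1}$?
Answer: $\frac{613}{9} \approx 68.111$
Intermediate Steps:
$a = - \frac{1}{3}$ ($a = \frac{1}{-3} = - \frac{1}{3} \approx -0.33333$)
$k{\left(R \right)} = \left(-17 + R\right) \left(18 + R\right)$ ($k{\left(R \right)} = \left(18 + R\right) \left(-17 + R\right) = \left(-17 + R\right) \left(18 + R\right)$)
$Z = \frac{1}{9}$ ($Z = \left(- \frac{1}{3}\right)^{2} = \frac{1}{9} \approx 0.11111$)
$B = 613$ ($B = \left(\left(-306 + \left(9 - 10\right) + \left(9 - 10\right)^{2}\right) + 504\right) + 415 = \left(\left(-306 - 1 + \left(-1\right)^{2}\right) + 504\right) + 415 = \left(\left(-306 - 1 + 1\right) + 504\right) + 415 = \left(-306 + 504\right) + 415 = 198 + 415 = 613$)
$Z B = \frac{1}{9} \cdot 613 = \frac{613}{9}$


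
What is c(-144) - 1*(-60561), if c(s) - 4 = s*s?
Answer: 81301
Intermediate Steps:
c(s) = 4 + s² (c(s) = 4 + s*s = 4 + s²)
c(-144) - 1*(-60561) = (4 + (-144)²) - 1*(-60561) = (4 + 20736) + 60561 = 20740 + 60561 = 81301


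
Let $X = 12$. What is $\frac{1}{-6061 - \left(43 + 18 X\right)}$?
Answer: $- \frac{1}{6320} \approx -0.00015823$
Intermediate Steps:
$\frac{1}{-6061 - \left(43 + 18 X\right)} = \frac{1}{-6061 - 259} = \frac{1}{-6320} = - \frac{1}{6320}$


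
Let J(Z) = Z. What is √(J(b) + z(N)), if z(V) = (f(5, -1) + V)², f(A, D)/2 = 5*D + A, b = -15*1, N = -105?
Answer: √11010 ≈ 104.93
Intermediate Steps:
b = -15
f(A, D) = 2*A + 10*D (f(A, D) = 2*(5*D + A) = 2*(A + 5*D) = 2*A + 10*D)
z(V) = V² (z(V) = ((2*5 + 10*(-1)) + V)² = ((10 - 10) + V)² = (0 + V)² = V²)
√(J(b) + z(N)) = √(-15 + (-105)²) = √(-15 + 11025) = √11010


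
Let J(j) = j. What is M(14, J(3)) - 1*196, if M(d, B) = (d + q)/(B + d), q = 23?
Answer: -3295/17 ≈ -193.82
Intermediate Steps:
M(d, B) = (23 + d)/(B + d) (M(d, B) = (d + 23)/(B + d) = (23 + d)/(B + d))
M(14, J(3)) - 1*196 = (23 + 14)/(3 + 14) - 1*196 = 37/17 - 196 = -3295/17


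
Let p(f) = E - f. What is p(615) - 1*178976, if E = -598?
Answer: -180189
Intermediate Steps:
p(f) = -598 - f
p(615) - 1*178976 = (-598 - 1*615) - 1*178976 = (-598 - 615) - 178976 = -1213 - 178976 = -180189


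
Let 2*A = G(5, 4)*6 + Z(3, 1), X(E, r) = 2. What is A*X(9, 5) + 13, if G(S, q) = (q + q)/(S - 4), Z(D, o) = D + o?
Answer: 65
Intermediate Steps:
G(S, q) = 2*q/(-4 + S) (G(S, q) = (2*q)/(-4 + S) = 2*q/(-4 + S))
A = 26 (A = ((2*4/(-4 + 5))*6 + (3 + 1))/2 = ((2*4/1)*6 + 4)/2 = ((2*4*1)*6 + 4)/2 = (8*6 + 4)/2 = (48 + 4)/2 = (½)*52 = 26)
A*X(9, 5) + 13 = 26*2 + 13 = 52 + 13 = 65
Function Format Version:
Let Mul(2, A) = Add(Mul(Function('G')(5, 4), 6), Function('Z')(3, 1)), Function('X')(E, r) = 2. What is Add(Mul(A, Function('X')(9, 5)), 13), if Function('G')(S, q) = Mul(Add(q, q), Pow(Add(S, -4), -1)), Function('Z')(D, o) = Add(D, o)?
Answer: 65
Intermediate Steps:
Function('G')(S, q) = Mul(2, q, Pow(Add(-4, S), -1)) (Function('G')(S, q) = Mul(Mul(2, q), Pow(Add(-4, S), -1)) = Mul(2, q, Pow(Add(-4, S), -1)))
A = 26 (A = Mul(Rational(1, 2), Add(Mul(Mul(2, 4, Pow(Add(-4, 5), -1)), 6), Add(3, 1))) = Mul(Rational(1, 2), Add(Mul(Mul(2, 4, Pow(1, -1)), 6), 4)) = Mul(Rational(1, 2), Add(Mul(Mul(2, 4, 1), 6), 4)) = Mul(Rational(1, 2), Add(Mul(8, 6), 4)) = Mul(Rational(1, 2), Add(48, 4)) = Mul(Rational(1, 2), 52) = 26)
Add(Mul(A, Function('X')(9, 5)), 13) = Add(Mul(26, 2), 13) = Add(52, 13) = 65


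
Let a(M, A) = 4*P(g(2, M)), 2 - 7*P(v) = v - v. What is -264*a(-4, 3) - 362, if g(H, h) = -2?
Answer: -4646/7 ≈ -663.71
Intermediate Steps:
P(v) = 2/7 (P(v) = 2/7 - (v - v)/7 = 2/7 - 1/7*0 = 2/7 + 0 = 2/7)
a(M, A) = 8/7 (a(M, A) = 4*(2/7) = 8/7)
-264*a(-4, 3) - 362 = -264*8/7 - 362 = -2112/7 - 362 = -4646/7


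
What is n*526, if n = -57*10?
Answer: -299820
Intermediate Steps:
n = -570
n*526 = -570*526 = -299820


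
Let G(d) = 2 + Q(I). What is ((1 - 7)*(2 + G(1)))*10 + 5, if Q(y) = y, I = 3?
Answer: -415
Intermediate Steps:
G(d) = 5 (G(d) = 2 + 3 = 5)
((1 - 7)*(2 + G(1)))*10 + 5 = ((1 - 7)*(2 + 5))*10 + 5 = -6*7*10 + 5 = -42*10 + 5 = -420 + 5 = -415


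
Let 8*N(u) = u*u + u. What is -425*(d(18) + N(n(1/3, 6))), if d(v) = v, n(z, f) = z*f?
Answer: -31875/4 ≈ -7968.8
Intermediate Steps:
n(z, f) = f*z
N(u) = u/8 + u**2/8 (N(u) = (u*u + u)/8 = (u**2 + u)/8 = (u + u**2)/8 = u/8 + u**2/8)
-425*(d(18) + N(n(1/3, 6))) = -425*(18 + (6/3)*(1 + 6/3)/8) = -425*(18 + (6*(1/3))*(1 + 6*(1/3))/8) = -425*(18 + (1/8)*2*(1 + 2)) = -425*(18 + (1/8)*2*3) = -425*(18 + 3/4) = -425*75/4 = -31875/4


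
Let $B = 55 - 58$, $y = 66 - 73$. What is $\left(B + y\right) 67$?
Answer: $-670$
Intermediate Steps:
$y = -7$
$B = -3$ ($B = 55 - 58 = -3$)
$\left(B + y\right) 67 = \left(-3 - 7\right) 67 = \left(-10\right) 67 = -670$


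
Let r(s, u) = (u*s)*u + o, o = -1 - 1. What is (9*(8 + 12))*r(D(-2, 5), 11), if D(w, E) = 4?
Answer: 86760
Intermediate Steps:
o = -2
r(s, u) = -2 + s*u**2 (r(s, u) = (u*s)*u - 2 = (s*u)*u - 2 = s*u**2 - 2 = -2 + s*u**2)
(9*(8 + 12))*r(D(-2, 5), 11) = (9*(8 + 12))*(-2 + 4*11**2) = (9*20)*(-2 + 4*121) = 180*(-2 + 484) = 180*482 = 86760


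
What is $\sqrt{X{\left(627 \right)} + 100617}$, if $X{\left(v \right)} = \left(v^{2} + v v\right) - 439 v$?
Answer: $3 \sqrt{67958} \approx 782.06$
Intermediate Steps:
$X{\left(v \right)} = - 439 v + 2 v^{2}$ ($X{\left(v \right)} = \left(v^{2} + v^{2}\right) - 439 v = 2 v^{2} - 439 v = - 439 v + 2 v^{2}$)
$\sqrt{X{\left(627 \right)} + 100617} = \sqrt{627 \left(-439 + 2 \cdot 627\right) + 100617} = \sqrt{627 \left(-439 + 1254\right) + 100617} = \sqrt{627 \cdot 815 + 100617} = \sqrt{511005 + 100617} = \sqrt{611622} = 3 \sqrt{67958}$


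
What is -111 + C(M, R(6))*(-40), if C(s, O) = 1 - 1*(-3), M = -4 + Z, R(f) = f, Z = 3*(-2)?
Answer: -271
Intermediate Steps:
Z = -6
M = -10 (M = -4 - 6 = -10)
C(s, O) = 4 (C(s, O) = 1 + 3 = 4)
-111 + C(M, R(6))*(-40) = -111 + 4*(-40) = -111 - 160 = -271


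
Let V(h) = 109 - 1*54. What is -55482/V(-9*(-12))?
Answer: -55482/55 ≈ -1008.8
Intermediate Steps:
V(h) = 55 (V(h) = 109 - 54 = 55)
-55482/V(-9*(-12)) = -55482/55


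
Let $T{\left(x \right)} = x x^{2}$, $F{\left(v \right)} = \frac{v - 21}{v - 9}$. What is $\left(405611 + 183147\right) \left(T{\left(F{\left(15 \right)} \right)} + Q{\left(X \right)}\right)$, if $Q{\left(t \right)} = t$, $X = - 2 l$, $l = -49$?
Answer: $57109526$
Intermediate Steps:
$F{\left(v \right)} = \frac{-21 + v}{-9 + v}$
$X = 98$ ($X = \left(-2\right) \left(-49\right) = 98$)
$T{\left(x \right)} = x^{3}$
$\left(405611 + 183147\right) \left(T{\left(F{\left(15 \right)} \right)} + Q{\left(X \right)}\right) = \left(405611 + 183147\right) \left(\left(\frac{-21 + 15}{-9 + 15}\right)^{3} + 98\right) = 588758 \left(\left(\frac{1}{6} \left(-6\right)\right)^{3} + 98\right) = 588758 \left(\left(-1\right)^{3} + 98\right) = 588758 \left(-1 + 98\right) = 588758 \cdot 97 = 57109526$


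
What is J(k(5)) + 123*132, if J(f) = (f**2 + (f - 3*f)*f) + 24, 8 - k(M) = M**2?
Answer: 15971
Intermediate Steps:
k(M) = 8 - M**2
J(f) = 24 - f**2 (J(f) = (f**2 + (-2*f)*f) + 24 = (f**2 - 2*f**2) + 24 = -f**2 + 24 = 24 - f**2)
J(k(5)) + 123*132 = (24 - (8 - 1*5**2)**2) + 123*132 = (24 - (8 - 1*25)**2) + 16236 = (24 - (8 - 25)**2) + 16236 = (24 - 1*(-17)**2) + 16236 = (24 - 1*289) + 16236 = (24 - 289) + 16236 = -265 + 16236 = 15971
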